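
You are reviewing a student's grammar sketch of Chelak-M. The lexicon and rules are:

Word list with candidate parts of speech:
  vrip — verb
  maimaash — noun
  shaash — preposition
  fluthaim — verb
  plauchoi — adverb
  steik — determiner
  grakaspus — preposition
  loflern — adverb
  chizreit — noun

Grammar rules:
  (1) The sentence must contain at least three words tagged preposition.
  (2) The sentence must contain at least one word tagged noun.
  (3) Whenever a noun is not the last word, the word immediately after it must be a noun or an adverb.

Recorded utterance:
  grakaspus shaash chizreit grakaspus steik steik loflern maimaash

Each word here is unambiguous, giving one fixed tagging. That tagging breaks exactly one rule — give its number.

3

Fixed tagging: preposition preposition noun preposition determiner determiner adverb noun.
Checking each rule: R1 ok, R2 ok, R3 fails.
Only rule 3 fails.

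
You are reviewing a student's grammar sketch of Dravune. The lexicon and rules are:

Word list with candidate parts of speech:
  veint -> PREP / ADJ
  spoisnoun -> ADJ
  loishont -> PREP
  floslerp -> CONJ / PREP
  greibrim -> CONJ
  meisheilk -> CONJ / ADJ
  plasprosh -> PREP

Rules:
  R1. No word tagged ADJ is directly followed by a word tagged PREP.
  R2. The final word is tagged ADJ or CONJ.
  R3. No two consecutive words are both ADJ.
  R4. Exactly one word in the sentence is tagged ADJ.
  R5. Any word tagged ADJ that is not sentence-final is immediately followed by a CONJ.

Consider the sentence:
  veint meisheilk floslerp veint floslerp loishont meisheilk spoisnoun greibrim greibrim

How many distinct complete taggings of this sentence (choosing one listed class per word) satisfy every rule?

Candidates per position — 1:veint {PREP,ADJ}; 2:meisheilk {CONJ,ADJ}; 3:floslerp {CONJ,PREP}; 4:veint {PREP,ADJ}; 5:floslerp {CONJ,PREP}; 6:loishont {PREP}; 7:meisheilk {CONJ,ADJ}; 8:spoisnoun {ADJ}; 9:greibrim {CONJ}; 10:greibrim {CONJ}.
There are 64 candidate sequences in total.
The sequences that satisfy every rule: PREP CONJ CONJ PREP CONJ PREP CONJ ADJ CONJ CONJ; PREP CONJ CONJ PREP PREP PREP CONJ ADJ CONJ CONJ; PREP CONJ PREP PREP CONJ PREP CONJ ADJ CONJ CONJ; PREP CONJ PREP PREP PREP PREP CONJ ADJ CONJ CONJ.
Count = 4.

4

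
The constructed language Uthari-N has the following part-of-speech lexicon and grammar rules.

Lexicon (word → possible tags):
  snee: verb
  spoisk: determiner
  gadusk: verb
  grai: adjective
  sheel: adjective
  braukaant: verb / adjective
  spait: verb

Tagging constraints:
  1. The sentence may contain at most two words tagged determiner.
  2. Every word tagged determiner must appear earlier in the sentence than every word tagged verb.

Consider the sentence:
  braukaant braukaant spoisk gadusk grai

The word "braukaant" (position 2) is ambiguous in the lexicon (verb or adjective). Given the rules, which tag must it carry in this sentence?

Candidates per position — 1:braukaant {verb,adjective}; 2:braukaant {verb,adjective}; 3:spoisk {determiner}; 4:gadusk {verb}; 5:grai {adjective}.
At position 1, choosing verb makes rule 2 impossible to satisfy; hence adjective.
At position 2, choosing verb makes rule 2 impossible to satisfy; hence adjective.
The unique satisfying tagging is: adjective adjective determiner verb adjective.
Check: rule 1 ok; rule 2 ok.

adjective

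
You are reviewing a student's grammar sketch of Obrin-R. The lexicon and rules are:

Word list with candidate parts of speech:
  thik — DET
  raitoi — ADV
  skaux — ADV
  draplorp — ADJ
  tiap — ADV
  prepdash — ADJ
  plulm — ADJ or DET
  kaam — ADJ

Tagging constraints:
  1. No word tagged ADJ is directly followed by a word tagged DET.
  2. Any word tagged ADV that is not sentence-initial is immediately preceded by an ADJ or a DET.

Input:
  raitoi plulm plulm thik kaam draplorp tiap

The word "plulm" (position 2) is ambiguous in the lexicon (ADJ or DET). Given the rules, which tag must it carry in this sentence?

DET

Candidates per position — 1:raitoi {ADV}; 2:plulm {ADJ,DET}; 3:plulm {ADJ,DET}; 4:thik {DET}; 5:kaam {ADJ}; 6:draplorp {ADJ}; 7:tiap {ADV}.
Word 2 cannot be ADJ — rule 1 would then fail for every completion. It is DET.
Word 3 cannot be ADJ — rule 1 would then fail for every completion. It is DET.
That leaves exactly one tagging: ADV DET DET DET ADJ ADJ ADV.
Checking: rule 1 ok; rule 2 ok.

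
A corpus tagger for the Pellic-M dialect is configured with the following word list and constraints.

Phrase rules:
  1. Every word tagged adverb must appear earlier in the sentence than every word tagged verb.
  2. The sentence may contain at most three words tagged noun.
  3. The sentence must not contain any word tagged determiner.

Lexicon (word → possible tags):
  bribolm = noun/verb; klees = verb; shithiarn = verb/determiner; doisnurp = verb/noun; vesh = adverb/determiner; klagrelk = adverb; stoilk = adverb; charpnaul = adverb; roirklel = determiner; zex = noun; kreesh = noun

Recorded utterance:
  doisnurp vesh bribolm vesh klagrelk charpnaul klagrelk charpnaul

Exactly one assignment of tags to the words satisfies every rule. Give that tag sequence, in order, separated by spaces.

Candidates per position — 1:doisnurp {verb,noun}; 2:vesh {adverb,determiner}; 3:bribolm {noun,verb}; 4:vesh {adverb,determiner}; 5:klagrelk {adverb}; 6:charpnaul {adverb}; 7:klagrelk {adverb}; 8:charpnaul {adverb}.
Position 1: verb is ruled out by rule 1; that leaves noun.
Position 2: determiner is ruled out by rule 3; that leaves adverb.
Position 3: verb is ruled out by rule 1; that leaves noun.
Position 4: determiner is ruled out by rule 3; that leaves adverb.
The only consistent sequence is: noun adverb noun adverb adverb adverb adverb adverb.
Checking: rule 1 satisfied; rule 2 satisfied; rule 3 satisfied.

noun adverb noun adverb adverb adverb adverb adverb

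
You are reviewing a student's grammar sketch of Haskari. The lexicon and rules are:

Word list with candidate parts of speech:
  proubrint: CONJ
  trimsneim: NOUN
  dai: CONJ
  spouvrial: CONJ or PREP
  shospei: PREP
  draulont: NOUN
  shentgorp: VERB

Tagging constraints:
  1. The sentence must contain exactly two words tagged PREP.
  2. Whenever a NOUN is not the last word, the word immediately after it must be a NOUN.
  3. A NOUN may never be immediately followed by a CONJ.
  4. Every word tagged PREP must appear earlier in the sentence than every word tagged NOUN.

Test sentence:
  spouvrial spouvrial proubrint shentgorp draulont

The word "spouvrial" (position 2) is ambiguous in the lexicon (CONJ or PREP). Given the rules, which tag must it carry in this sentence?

Candidates per position — 1:spouvrial {CONJ,PREP}; 2:spouvrial {CONJ,PREP}; 3:proubrint {CONJ}; 4:shentgorp {VERB}; 5:draulont {NOUN}.
Position 1: CONJ is ruled out by rule 1; that leaves PREP.
Position 2: CONJ is ruled out by rule 1; that leaves PREP.
That leaves exactly one tagging: PREP PREP CONJ VERB NOUN.
Checking: rule 1 holds; rule 2 holds; rule 3 holds; rule 4 holds.

PREP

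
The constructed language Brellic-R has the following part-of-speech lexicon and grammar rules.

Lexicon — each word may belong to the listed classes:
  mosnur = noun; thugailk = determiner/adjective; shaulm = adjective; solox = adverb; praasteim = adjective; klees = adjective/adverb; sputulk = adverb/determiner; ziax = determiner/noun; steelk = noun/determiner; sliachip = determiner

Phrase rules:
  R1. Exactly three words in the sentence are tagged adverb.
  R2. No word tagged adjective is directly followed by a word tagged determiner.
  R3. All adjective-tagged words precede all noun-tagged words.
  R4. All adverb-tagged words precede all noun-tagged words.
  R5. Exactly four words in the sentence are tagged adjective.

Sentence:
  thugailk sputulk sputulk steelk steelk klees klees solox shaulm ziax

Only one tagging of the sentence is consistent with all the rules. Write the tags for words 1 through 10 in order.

Candidates per position — 1:thugailk {determiner,adjective}; 2:sputulk {adverb,determiner}; 3:sputulk {adverb,determiner}; 4:steelk {noun,determiner}; 5:steelk {noun,determiner}; 6:klees {adjective,adverb}; 7:klees {adjective,adverb}; 8:solox {adverb}; 9:shaulm {adjective}; 10:ziax {determiner,noun}.
Word 1 cannot be determiner — rule 5 would then fail for every completion. It is adjective.
Word 2 cannot be determiner — rule 2 would then fail for every completion. It is adverb.
Word 4 cannot be noun — rule 3 would then fail for every completion. It is determiner.
Word 5 cannot be noun — rule 3 would then fail for every completion. It is determiner.
Word 6 cannot be adverb — rule 5 would then fail for every completion. It is adjective.
Word 7 cannot be adverb — rule 5 would then fail for every completion. It is adjective.
Word 10 cannot be determiner — rule 2 would then fail for every completion. It is noun.
Word 3 cannot be determiner — rule 1 would then fail for every completion. It is adverb.
The unique satisfying tagging is: adjective adverb adverb determiner determiner adjective adjective adverb adjective noun.
Rule-by-rule: rule 1 ok; rule 2 ok; rule 3 ok; rule 4 ok; rule 5 ok.

adjective adverb adverb determiner determiner adjective adjective adverb adjective noun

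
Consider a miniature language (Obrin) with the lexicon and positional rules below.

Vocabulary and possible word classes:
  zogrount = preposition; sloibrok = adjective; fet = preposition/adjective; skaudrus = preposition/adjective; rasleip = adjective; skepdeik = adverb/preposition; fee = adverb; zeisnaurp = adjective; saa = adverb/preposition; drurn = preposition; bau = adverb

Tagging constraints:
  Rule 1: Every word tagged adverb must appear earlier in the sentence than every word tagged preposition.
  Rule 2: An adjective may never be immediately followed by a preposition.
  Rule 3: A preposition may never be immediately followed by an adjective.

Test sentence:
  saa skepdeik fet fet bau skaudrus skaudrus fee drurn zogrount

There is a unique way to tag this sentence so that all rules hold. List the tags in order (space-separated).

adverb adverb adjective adjective adverb adjective adjective adverb preposition preposition

Candidates per position — 1:saa {adverb,preposition}; 2:skepdeik {adverb,preposition}; 3:fet {preposition,adjective}; 4:fet {preposition,adjective}; 5:bau {adverb}; 6:skaudrus {preposition,adjective}; 7:skaudrus {preposition,adjective}; 8:fee {adverb}; 9:drurn {preposition}; 10:zogrount {preposition}.
Position 1: preposition is ruled out by rule 1; that leaves adverb.
Position 2: preposition is ruled out by rule 1; that leaves adverb.
Position 3: preposition is ruled out by rule 1; that leaves adjective.
Position 4: preposition is ruled out by rule 1; that leaves adjective.
Position 6: preposition is ruled out by rule 1; that leaves adjective.
Position 7: preposition is ruled out by rule 1; that leaves adjective.
The only consistent sequence is: adverb adverb adjective adjective adverb adjective adjective adverb preposition preposition.
Rule-by-rule: rule 1 satisfied; rule 2 satisfied; rule 3 satisfied.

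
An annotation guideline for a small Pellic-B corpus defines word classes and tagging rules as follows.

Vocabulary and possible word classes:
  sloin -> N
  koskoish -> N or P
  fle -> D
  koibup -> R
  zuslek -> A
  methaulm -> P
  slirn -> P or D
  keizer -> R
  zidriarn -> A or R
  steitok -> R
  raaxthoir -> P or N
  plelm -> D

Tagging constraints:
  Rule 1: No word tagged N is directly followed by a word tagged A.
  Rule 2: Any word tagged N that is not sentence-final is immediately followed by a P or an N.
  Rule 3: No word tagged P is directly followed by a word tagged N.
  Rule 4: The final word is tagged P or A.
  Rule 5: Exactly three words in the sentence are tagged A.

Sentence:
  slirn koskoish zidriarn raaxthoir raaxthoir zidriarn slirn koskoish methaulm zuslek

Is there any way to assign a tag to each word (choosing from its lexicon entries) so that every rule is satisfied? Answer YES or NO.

YES

Candidates per position — 1:slirn {P,D}; 2:koskoish {N,P}; 3:zidriarn {A,R}; 4:raaxthoir {P,N}; 5:raaxthoir {P,N}; 6:zidriarn {A,R}; 7:slirn {P,D}; 8:koskoish {N,P}; 9:methaulm {P}; 10:zuslek {A}.
One satisfying assignment: P P A P P A D N P A.
Checking: rule 1 ✓; rule 2 ✓; rule 3 ✓; rule 4 ✓; rule 5 ✓.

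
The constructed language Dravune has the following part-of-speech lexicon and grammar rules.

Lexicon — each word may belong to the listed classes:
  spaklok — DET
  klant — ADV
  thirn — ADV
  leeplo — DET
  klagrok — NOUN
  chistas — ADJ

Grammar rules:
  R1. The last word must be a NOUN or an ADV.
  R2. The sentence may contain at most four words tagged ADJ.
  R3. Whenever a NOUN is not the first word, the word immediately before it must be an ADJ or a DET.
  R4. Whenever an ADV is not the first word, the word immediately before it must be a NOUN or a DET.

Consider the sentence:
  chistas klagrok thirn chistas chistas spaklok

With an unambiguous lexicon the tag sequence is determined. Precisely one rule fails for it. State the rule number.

1

Fixed tagging: ADJ NOUN ADV ADJ ADJ DET.
Checking each rule: R1 fails, R2 ok, R3 ok, R4 ok.
Only rule 1 fails.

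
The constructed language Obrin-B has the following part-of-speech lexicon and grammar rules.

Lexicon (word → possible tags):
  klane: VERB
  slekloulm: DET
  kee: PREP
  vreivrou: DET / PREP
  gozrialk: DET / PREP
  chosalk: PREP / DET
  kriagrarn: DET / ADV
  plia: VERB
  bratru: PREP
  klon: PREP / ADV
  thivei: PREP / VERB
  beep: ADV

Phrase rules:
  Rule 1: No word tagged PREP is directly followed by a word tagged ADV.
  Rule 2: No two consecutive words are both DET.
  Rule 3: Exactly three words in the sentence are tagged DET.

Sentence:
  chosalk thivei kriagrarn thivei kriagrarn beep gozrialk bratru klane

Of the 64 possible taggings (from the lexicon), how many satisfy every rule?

Candidates per position — 1:chosalk {PREP,DET}; 2:thivei {PREP,VERB}; 3:kriagrarn {DET,ADV}; 4:thivei {PREP,VERB}; 5:kriagrarn {DET,ADV}; 6:beep {ADV}; 7:gozrialk {DET,PREP}; 8:bratru {PREP}; 9:klane {VERB}.
There are 64 candidate sequences in total.
Checking each against the rules leaves 12 sequences.
Count = 12.

12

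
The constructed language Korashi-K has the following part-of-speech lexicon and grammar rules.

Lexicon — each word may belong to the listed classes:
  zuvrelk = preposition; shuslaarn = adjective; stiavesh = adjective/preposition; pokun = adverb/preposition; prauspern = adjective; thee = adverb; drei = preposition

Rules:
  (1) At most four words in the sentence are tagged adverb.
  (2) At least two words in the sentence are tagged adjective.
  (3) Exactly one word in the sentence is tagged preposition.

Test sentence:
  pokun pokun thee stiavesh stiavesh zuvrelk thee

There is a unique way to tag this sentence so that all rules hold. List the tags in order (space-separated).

Candidates per position — 1:pokun {adverb,preposition}; 2:pokun {adverb,preposition}; 3:thee {adverb}; 4:stiavesh {adjective,preposition}; 5:stiavesh {adjective,preposition}; 6:zuvrelk {preposition}; 7:thee {adverb}.
Position 1: preposition is ruled out by rule 3; that leaves adverb.
Position 2: preposition is ruled out by rule 3; that leaves adverb.
Position 4: preposition is ruled out by rule 2; that leaves adjective.
Position 5: preposition is ruled out by rule 2; that leaves adjective.
So the tagging must be: adverb adverb adverb adjective adjective preposition adverb.
Rule-by-rule: rule 1 satisfied; rule 2 satisfied; rule 3 satisfied.

adverb adverb adverb adjective adjective preposition adverb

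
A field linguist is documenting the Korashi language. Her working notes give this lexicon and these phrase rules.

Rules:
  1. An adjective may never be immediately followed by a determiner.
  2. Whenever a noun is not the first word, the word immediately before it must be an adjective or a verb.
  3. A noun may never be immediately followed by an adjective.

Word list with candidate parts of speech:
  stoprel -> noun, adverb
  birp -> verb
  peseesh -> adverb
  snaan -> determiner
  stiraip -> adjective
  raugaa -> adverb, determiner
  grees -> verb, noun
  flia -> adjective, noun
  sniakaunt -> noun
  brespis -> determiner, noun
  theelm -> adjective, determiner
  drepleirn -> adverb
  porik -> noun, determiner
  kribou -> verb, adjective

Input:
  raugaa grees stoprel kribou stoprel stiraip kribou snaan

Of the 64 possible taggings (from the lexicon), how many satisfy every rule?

6

Candidates per position — 1:raugaa {adverb,determiner}; 2:grees {verb,noun}; 3:stoprel {noun,adverb}; 4:kribou {verb,adjective}; 5:stoprel {noun,adverb}; 6:stiraip {adjective}; 7:kribou {verb,adjective}; 8:snaan {determiner}.
There are 64 candidate sequences in total.
Checking each against the rules leaves 6 sequences.
Count = 6.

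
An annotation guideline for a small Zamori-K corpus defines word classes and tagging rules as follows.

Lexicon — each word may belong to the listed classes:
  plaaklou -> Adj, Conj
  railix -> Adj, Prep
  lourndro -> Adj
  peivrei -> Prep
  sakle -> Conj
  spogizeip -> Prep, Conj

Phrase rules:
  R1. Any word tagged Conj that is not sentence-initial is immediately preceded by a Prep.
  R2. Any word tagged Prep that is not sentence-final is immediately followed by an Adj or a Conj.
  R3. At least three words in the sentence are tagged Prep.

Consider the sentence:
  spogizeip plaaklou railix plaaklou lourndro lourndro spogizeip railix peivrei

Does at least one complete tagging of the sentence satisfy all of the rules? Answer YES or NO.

YES

Candidates per position — 1:spogizeip {Prep,Conj}; 2:plaaklou {Adj,Conj}; 3:railix {Adj,Prep}; 4:plaaklou {Adj,Conj}; 5:lourndro {Adj}; 6:lourndro {Adj}; 7:spogizeip {Prep,Conj}; 8:railix {Adj,Prep}; 9:peivrei {Prep}.
One satisfying assignment: Conj Adj Prep Conj Adj Adj Prep Adj Prep.
Rule-by-rule: rule 1 ✓; rule 2 ✓; rule 3 ✓.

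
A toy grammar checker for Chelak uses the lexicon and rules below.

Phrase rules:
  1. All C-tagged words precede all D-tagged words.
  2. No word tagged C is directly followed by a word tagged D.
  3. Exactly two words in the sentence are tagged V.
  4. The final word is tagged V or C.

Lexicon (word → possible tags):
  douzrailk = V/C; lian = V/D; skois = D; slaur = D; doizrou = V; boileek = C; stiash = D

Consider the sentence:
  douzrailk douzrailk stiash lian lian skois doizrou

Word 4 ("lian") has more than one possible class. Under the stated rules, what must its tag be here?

Candidates per position — 1:douzrailk {V,C}; 2:douzrailk {V,C}; 3:stiash {D}; 4:lian {V,D}; 5:lian {V,D}; 6:skois {D}; 7:doizrou {V}.
Position 2: C is ruled out by rule 2; that leaves V.
Position 4: V is ruled out by rule 3; that leaves D.
Position 5: V is ruled out by rule 3; that leaves D.
Position 1: V is ruled out by rule 3; that leaves C.
The only consistent sequence is: C V D D D D V.
Verifying each rule — rule 1 satisfied; rule 2 satisfied; rule 3 satisfied; rule 4 satisfied.

D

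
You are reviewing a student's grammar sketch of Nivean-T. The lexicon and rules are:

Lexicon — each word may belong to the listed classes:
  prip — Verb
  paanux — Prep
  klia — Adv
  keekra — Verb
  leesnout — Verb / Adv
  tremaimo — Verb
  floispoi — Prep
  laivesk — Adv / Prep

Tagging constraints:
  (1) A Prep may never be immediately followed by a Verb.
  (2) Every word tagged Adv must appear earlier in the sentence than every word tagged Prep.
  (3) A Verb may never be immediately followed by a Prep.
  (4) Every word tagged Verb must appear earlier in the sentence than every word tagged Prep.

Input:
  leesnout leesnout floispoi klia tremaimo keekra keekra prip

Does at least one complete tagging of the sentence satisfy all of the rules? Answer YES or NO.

Candidates per position — 1:leesnout {Verb,Adv}; 2:leesnout {Verb,Adv}; 3:floispoi {Prep}; 4:klia {Adv}; 5:tremaimo {Verb}; 6:keekra {Verb}; 7:keekra {Verb}; 8:prip {Verb}.
Rule 2 cannot be satisfied by any choice of tags from the lexicon.
So there is no consistent tagging.

NO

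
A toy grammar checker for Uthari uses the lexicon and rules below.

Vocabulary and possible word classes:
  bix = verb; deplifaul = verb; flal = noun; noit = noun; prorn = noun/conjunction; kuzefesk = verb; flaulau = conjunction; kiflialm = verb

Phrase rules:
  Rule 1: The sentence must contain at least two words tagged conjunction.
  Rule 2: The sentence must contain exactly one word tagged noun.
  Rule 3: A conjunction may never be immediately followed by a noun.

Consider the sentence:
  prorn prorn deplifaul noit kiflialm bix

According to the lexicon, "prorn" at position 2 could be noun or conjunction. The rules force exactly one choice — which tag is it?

Candidates per position — 1:prorn {noun,conjunction}; 2:prorn {noun,conjunction}; 3:deplifaul {verb}; 4:noit {noun}; 5:kiflialm {verb}; 6:bix {verb}.
If word 1 were noun, no tagging could satisfy rule 1; so word 1 is conjunction.
If word 2 were noun, no tagging could satisfy rule 1; so word 2 is conjunction.
The only consistent sequence is: conjunction conjunction verb noun verb verb.
Verifying each rule — rule 1 ✓; rule 2 ✓; rule 3 ✓.

conjunction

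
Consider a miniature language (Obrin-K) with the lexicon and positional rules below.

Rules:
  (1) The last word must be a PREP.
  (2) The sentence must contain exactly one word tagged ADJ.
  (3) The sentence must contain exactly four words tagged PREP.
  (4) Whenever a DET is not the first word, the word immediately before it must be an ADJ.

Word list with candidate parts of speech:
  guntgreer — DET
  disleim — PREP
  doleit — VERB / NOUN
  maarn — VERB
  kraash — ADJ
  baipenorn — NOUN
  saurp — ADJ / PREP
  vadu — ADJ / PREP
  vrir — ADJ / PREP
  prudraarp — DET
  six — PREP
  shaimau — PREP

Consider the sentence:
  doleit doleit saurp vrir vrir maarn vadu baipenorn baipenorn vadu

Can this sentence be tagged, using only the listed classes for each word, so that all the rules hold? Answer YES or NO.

YES

Candidates per position — 1:doleit {VERB,NOUN}; 2:doleit {VERB,NOUN}; 3:saurp {ADJ,PREP}; 4:vrir {ADJ,PREP}; 5:vrir {ADJ,PREP}; 6:maarn {VERB}; 7:vadu {ADJ,PREP}; 8:baipenorn {NOUN}; 9:baipenorn {NOUN}; 10:vadu {ADJ,PREP}.
One satisfying assignment: NOUN NOUN PREP PREP PREP VERB ADJ NOUN NOUN PREP.
Check: rule 1 satisfied; rule 2 satisfied; rule 3 satisfied; rule 4 satisfied.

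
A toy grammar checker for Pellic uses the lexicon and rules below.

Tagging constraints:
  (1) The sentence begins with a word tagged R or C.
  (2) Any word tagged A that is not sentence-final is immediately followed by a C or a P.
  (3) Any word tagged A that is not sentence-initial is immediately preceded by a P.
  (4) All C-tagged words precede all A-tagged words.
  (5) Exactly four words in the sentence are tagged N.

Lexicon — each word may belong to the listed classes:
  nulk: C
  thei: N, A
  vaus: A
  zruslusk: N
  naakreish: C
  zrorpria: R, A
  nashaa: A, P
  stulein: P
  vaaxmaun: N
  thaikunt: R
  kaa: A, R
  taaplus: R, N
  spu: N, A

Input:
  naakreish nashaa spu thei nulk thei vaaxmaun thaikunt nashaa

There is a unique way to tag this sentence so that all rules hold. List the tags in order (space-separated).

C P N N C N N R P

Candidates per position — 1:naakreish {C}; 2:nashaa {A,P}; 3:spu {N,A}; 4:thei {N,A}; 5:nulk {C}; 6:thei {N,A}; 7:vaaxmaun {N}; 8:thaikunt {R}; 9:nashaa {A,P}.
Position 2: A is ruled out by rule 2; that leaves P.
Position 3: A is ruled out by rule 2; that leaves N.
Position 4: A is ruled out by rule 3; that leaves N.
Position 6: A is ruled out by rule 2; that leaves N.
Position 9: A is ruled out by rule 3; that leaves P.
The unique satisfying tagging is: C P N N C N N R P.
Verifying each rule — rule 1 satisfied; rule 2 satisfied; rule 3 satisfied; rule 4 satisfied; rule 5 satisfied.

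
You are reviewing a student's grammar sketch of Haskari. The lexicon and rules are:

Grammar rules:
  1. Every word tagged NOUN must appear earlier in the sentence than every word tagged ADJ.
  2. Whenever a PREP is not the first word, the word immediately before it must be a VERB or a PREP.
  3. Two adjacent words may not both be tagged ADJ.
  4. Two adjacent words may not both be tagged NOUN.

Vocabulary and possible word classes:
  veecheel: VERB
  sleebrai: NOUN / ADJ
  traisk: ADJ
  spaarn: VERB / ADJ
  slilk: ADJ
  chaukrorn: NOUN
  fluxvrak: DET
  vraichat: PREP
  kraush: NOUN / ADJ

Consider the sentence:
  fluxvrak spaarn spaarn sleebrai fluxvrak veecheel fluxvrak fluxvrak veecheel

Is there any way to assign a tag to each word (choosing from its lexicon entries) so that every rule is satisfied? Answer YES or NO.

Candidates per position — 1:fluxvrak {DET}; 2:spaarn {VERB,ADJ}; 3:spaarn {VERB,ADJ}; 4:sleebrai {NOUN,ADJ}; 5:fluxvrak {DET}; 6:veecheel {VERB}; 7:fluxvrak {DET}; 8:fluxvrak {DET}; 9:veecheel {VERB}.
One satisfying assignment: DET VERB VERB ADJ DET VERB DET DET VERB.
Checking: rule 1 holds; rule 2 holds; rule 3 holds; rule 4 holds.

YES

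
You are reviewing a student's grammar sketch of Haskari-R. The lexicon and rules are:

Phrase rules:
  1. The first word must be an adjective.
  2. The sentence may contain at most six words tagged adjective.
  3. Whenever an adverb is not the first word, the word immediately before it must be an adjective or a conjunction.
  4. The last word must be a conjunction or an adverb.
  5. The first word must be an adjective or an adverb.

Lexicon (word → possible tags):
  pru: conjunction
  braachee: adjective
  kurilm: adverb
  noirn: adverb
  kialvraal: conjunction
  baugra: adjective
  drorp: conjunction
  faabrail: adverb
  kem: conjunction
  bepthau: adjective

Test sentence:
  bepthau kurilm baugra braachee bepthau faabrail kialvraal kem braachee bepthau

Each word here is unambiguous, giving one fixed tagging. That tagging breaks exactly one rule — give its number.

Fixed tagging: adjective adverb adjective adjective adjective adverb conjunction conjunction adjective adjective.
Applying the rules: R1 ✓, R2 ✓, R3 ✓, R4 ✗, R5 ✓.
Only rule 4 fails.

4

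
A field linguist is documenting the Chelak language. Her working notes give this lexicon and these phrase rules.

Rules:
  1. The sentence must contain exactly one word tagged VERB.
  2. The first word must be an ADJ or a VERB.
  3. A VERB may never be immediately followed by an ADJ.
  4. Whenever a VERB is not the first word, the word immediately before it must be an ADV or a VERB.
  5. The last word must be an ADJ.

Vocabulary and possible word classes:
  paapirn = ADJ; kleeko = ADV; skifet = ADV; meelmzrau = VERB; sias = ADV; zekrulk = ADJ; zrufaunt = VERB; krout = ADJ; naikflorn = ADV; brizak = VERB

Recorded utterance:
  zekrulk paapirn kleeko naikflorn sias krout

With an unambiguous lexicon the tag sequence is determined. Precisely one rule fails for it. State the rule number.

Fixed tagging: ADJ ADJ ADV ADV ADV ADJ.
Rule check: R1 violated, R2 holds, R3 holds, R4 holds, R5 holds.
Only rule 1 fails.

1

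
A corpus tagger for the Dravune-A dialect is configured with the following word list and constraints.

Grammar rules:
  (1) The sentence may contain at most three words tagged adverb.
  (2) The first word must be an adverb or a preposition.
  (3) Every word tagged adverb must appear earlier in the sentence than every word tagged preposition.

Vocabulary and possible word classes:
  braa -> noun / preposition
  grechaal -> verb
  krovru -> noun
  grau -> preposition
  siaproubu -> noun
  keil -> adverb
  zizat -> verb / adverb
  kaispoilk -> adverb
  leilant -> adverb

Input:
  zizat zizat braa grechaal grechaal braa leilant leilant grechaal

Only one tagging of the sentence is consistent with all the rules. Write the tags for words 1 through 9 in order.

Candidates per position — 1:zizat {verb,adverb}; 2:zizat {verb,adverb}; 3:braa {noun,preposition}; 4:grechaal {verb}; 5:grechaal {verb}; 6:braa {noun,preposition}; 7:leilant {adverb}; 8:leilant {adverb}; 9:grechaal {verb}.
Position 1: verb is ruled out by rule 2; that leaves adverb.
Position 2: adverb is ruled out by rule 1; that leaves verb.
Position 3: preposition is ruled out by rule 3; that leaves noun.
Position 6: preposition is ruled out by rule 3; that leaves noun.
The only consistent sequence is: adverb verb noun verb verb noun adverb adverb verb.
Rule-by-rule: rule 1 holds; rule 2 holds; rule 3 holds.

adverb verb noun verb verb noun adverb adverb verb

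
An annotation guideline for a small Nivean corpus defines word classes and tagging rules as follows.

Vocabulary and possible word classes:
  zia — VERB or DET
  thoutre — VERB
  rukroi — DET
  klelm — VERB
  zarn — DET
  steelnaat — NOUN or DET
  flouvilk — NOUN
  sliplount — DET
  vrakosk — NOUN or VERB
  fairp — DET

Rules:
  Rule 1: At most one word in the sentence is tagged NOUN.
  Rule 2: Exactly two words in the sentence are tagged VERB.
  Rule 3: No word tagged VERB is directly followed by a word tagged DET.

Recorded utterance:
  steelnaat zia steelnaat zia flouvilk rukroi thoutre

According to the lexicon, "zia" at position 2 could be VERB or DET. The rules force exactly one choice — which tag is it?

DET

Candidates per position — 1:steelnaat {NOUN,DET}; 2:zia {VERB,DET}; 3:steelnaat {NOUN,DET}; 4:zia {VERB,DET}; 5:flouvilk {NOUN}; 6:rukroi {DET}; 7:thoutre {VERB}.
Position 1: tagging it NOUN would leave rule 1 unsatisfiable, so it must be DET.
Position 3: tagging it NOUN would leave rule 1 unsatisfiable, so it must be DET.
Position 2: tagging it VERB would leave rule 3 unsatisfiable, so it must be DET.
Position 4: tagging it DET would leave rule 2 unsatisfiable, so it must be VERB.
So the tagging must be: DET DET DET VERB NOUN DET VERB.
Rule-by-rule: rule 1 ok; rule 2 ok; rule 3 ok.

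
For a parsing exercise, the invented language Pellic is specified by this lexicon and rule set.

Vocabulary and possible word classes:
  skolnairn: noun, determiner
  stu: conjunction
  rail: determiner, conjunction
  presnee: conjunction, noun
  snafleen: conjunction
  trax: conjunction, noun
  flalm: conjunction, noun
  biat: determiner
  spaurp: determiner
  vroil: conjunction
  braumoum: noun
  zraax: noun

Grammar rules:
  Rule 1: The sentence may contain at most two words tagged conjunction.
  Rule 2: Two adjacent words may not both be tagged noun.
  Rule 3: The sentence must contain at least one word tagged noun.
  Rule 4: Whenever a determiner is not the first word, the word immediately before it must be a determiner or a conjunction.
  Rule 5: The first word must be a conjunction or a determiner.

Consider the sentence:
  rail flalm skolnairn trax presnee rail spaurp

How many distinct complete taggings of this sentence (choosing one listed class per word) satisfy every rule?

1

Candidates per position — 1:rail {determiner,conjunction}; 2:flalm {conjunction,noun}; 3:skolnairn {noun,determiner}; 4:trax {conjunction,noun}; 5:presnee {conjunction,noun}; 6:rail {determiner,conjunction}; 7:spaurp {determiner}.
There are 64 candidate sequences in total.
The sequences that satisfy every rule: determiner conjunction determiner noun conjunction determiner determiner.
Count = 1.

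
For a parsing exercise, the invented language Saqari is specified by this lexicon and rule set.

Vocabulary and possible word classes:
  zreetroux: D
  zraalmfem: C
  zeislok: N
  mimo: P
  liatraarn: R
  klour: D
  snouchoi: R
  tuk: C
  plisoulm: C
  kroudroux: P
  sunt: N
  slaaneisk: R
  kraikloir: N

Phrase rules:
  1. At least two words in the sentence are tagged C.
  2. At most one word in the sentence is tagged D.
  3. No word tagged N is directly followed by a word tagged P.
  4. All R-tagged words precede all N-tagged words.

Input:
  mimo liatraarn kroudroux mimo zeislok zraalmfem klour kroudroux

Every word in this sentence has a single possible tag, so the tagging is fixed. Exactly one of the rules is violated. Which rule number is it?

1

Fixed tagging: P R P P N C D P.
Checking each rule: R1 violated, R2 holds, R3 holds, R4 holds.
Only rule 1 fails.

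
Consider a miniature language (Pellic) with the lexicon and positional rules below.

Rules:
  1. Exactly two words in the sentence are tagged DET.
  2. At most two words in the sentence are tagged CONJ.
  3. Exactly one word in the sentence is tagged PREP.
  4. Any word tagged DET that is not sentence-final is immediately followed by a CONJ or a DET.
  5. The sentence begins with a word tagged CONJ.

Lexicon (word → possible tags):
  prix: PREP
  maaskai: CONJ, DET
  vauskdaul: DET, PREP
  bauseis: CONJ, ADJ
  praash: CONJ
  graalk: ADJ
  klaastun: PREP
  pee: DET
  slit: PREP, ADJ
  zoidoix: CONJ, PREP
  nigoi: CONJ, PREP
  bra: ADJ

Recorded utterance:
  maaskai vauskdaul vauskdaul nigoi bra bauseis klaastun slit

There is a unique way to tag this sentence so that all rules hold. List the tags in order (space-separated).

Candidates per position — 1:maaskai {CONJ,DET}; 2:vauskdaul {DET,PREP}; 3:vauskdaul {DET,PREP}; 4:nigoi {CONJ,PREP}; 5:bra {ADJ}; 6:bauseis {CONJ,ADJ}; 7:klaastun {PREP}; 8:slit {PREP,ADJ}.
Position 1: tagging it DET would leave rule 5 unsatisfiable, so it must be CONJ.
Position 2: tagging it PREP would leave rule 1 unsatisfiable, so it must be DET.
Position 3: tagging it PREP would leave rule 1 unsatisfiable, so it must be DET.
Position 4: tagging it PREP would leave rule 3 unsatisfiable, so it must be CONJ.
Position 6: tagging it CONJ would leave rule 2 unsatisfiable, so it must be ADJ.
Position 8: tagging it PREP would leave rule 3 unsatisfiable, so it must be ADJ.
So the tagging must be: CONJ DET DET CONJ ADJ ADJ PREP ADJ.
Verifying each rule — rule 1 holds; rule 2 holds; rule 3 holds; rule 4 holds; rule 5 holds.

CONJ DET DET CONJ ADJ ADJ PREP ADJ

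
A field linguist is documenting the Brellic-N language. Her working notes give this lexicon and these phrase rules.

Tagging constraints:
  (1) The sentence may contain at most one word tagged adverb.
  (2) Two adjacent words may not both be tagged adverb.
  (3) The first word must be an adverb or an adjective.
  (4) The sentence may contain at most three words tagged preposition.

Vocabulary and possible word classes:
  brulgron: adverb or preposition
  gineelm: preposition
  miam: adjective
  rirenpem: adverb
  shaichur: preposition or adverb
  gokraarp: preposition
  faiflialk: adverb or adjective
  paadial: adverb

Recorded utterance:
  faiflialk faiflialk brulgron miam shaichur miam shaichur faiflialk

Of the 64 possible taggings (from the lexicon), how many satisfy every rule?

Candidates per position — 1:faiflialk {adverb,adjective}; 2:faiflialk {adverb,adjective}; 3:brulgron {adverb,preposition}; 4:miam {adjective}; 5:shaichur {preposition,adverb}; 6:miam {adjective}; 7:shaichur {preposition,adverb}; 8:faiflialk {adverb,adjective}.
There are 64 candidate sequences in total.
Checking each against the rules leaves 7 sequences.
Count = 7.

7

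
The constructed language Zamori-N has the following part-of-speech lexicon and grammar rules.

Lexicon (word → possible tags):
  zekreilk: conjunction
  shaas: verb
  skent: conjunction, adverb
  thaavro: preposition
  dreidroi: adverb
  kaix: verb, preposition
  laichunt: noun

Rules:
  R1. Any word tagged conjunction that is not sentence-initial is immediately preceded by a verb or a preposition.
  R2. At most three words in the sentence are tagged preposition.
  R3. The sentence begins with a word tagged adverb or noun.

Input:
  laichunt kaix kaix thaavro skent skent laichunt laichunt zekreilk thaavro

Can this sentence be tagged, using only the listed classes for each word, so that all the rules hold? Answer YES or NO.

Candidates per position — 1:laichunt {noun}; 2:kaix {verb,preposition}; 3:kaix {verb,preposition}; 4:thaavro {preposition}; 5:skent {conjunction,adverb}; 6:skent {conjunction,adverb}; 7:laichunt {noun}; 8:laichunt {noun}; 9:zekreilk {conjunction}; 10:thaavro {preposition}.
Rule 1 cannot be satisfied by any choice of tags from the lexicon.
So there is no consistent tagging.

NO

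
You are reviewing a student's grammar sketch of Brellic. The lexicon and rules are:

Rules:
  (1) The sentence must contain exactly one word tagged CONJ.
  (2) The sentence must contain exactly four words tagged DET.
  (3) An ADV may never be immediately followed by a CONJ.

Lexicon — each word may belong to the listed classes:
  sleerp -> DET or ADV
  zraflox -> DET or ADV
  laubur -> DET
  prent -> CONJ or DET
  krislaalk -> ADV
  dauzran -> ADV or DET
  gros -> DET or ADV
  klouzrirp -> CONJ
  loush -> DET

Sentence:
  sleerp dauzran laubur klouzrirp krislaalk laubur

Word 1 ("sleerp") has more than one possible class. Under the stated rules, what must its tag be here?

Candidates per position — 1:sleerp {DET,ADV}; 2:dauzran {ADV,DET}; 3:laubur {DET}; 4:klouzrirp {CONJ}; 5:krislaalk {ADV}; 6:laubur {DET}.
Position 1: tagging it ADV would leave rule 2 unsatisfiable, so it must be DET.
Position 2: tagging it ADV would leave rule 2 unsatisfiable, so it must be DET.
The only consistent sequence is: DET DET DET CONJ ADV DET.
Check: rule 1 holds; rule 2 holds; rule 3 holds.

DET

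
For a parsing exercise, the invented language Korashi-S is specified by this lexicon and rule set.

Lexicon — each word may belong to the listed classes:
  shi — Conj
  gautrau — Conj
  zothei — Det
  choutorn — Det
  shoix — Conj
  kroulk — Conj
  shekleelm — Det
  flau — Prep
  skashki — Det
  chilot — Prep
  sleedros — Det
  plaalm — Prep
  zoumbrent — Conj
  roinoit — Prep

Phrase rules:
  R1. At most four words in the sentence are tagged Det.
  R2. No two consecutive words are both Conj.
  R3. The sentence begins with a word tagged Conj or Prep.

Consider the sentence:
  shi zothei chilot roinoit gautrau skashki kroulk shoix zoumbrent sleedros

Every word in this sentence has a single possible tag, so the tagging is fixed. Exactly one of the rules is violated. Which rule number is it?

2

Fixed tagging: Conj Det Prep Prep Conj Det Conj Conj Conj Det.
Checking each rule: R1 holds, R2 violated, R3 holds.
Only rule 2 fails.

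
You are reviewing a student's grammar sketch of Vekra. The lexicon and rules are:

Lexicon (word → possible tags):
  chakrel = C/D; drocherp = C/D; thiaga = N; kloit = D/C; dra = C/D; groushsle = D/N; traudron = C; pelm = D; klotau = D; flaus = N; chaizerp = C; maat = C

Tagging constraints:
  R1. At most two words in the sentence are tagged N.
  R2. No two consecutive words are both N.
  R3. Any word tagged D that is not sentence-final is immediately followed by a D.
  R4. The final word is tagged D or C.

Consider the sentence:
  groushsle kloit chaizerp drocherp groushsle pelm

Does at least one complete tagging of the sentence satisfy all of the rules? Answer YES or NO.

YES

Candidates per position — 1:groushsle {D,N}; 2:kloit {D,C}; 3:chaizerp {C}; 4:drocherp {C,D}; 5:groushsle {D,N}; 6:pelm {D}.
One satisfying assignment: N C C D D D.
Checking: rule 1 ✓; rule 2 ✓; rule 3 ✓; rule 4 ✓.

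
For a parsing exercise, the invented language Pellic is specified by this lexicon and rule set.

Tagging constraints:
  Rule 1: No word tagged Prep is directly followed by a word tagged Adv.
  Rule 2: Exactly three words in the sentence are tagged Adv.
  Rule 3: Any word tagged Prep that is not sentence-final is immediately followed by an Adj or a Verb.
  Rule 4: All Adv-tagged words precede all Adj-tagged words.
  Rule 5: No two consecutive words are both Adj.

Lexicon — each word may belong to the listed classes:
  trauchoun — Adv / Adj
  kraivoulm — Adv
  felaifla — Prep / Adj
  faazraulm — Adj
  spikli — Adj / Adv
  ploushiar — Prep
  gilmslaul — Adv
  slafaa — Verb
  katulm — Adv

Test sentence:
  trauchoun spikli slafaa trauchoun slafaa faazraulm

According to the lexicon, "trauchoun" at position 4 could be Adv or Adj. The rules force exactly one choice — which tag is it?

Adv

Candidates per position — 1:trauchoun {Adv,Adj}; 2:spikli {Adj,Adv}; 3:slafaa {Verb}; 4:trauchoun {Adv,Adj}; 5:slafaa {Verb}; 6:faazraulm {Adj}.
Position 1: tagging it Adj would leave rule 2 unsatisfiable, so it must be Adv.
Position 2: tagging it Adj would leave rule 2 unsatisfiable, so it must be Adv.
Position 4: tagging it Adj would leave rule 2 unsatisfiable, so it must be Adv.
The only consistent sequence is: Adv Adv Verb Adv Verb Adj.
Check: rule 1 ✓; rule 2 ✓; rule 3 ✓; rule 4 ✓; rule 5 ✓.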